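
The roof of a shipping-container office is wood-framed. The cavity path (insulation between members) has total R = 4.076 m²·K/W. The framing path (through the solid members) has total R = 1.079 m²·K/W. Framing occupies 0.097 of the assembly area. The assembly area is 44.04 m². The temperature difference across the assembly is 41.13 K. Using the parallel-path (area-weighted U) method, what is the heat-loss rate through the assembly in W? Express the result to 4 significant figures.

U_eff = 0.903/4.076 + 0.097/1.079 = 0.22154 + 0.089898 = 0.31144
R_eff = 1/U_eff = 3.2109 m²·K/W
Q = 44.04 × 41.13 / 3.2109 = 564.13 W

564.1 W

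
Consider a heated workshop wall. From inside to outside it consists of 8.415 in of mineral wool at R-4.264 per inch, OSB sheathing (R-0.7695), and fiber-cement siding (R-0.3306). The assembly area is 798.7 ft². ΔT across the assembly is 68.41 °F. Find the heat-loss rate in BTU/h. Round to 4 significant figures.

8.415 × 4.264 = 35.882
R_total = 35.882 + 0.7695 + 0.3306 = 36.982 ft²·°F·h/BTU
Q = A·ΔT/R = 798.7 × 68.41 / 36.982 = 1477.5 BTU/h

1477 BTU/h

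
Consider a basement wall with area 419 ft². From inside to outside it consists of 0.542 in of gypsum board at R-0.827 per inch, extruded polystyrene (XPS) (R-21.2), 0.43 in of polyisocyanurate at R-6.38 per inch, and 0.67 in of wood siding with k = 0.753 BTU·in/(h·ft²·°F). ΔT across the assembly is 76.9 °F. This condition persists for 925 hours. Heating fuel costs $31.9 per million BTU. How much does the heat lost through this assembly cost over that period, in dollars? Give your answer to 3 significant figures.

37.6 dollars

0.542 × 0.827 = 0.4482
0.43 × 6.38 = 2.743
0.67/0.753 = 0.8898
R_total = 0.4482 + 21.2 + 2.743 + 0.8898 = 25.28 ft²·°F·h/BTU
Q = 419 × 76.9 / 25.28 = 1274 BTU/h
E = 1274 × 925 = 1179000 BTU
Cost = 1179000/10⁶ × 31.9 = $37.61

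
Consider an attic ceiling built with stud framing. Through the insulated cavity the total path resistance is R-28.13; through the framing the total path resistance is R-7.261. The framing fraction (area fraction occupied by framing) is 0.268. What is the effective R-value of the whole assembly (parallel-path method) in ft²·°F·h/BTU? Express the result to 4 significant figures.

15.89 ft²·°F·h/BTU

U_eff = 0.732/28.13 + 0.268/7.261 = 0.026022 + 0.03691 = 0.062932
R_eff = 1/U_eff = 15.89 ft²·°F·h/BTU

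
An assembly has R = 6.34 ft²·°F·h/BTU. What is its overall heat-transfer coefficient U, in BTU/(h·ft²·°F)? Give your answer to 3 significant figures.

0.158 BTU/(h·ft²·°F)

U = 1/R = 1/6.34 = 0.1577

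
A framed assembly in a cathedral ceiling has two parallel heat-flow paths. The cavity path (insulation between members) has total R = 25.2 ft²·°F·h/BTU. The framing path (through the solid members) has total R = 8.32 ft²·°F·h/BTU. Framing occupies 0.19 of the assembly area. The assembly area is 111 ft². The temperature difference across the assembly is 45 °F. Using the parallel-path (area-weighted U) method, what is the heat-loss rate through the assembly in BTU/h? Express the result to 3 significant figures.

275 BTU/h

U_eff = 0.81/25.2 + 0.19/8.32 = 0.03214 + 0.02284 = 0.05498
R_eff = 1/U_eff = 18.19 ft²·°F·h/BTU
Q = 111 × 45 / 18.19 = 274.6 BTU/h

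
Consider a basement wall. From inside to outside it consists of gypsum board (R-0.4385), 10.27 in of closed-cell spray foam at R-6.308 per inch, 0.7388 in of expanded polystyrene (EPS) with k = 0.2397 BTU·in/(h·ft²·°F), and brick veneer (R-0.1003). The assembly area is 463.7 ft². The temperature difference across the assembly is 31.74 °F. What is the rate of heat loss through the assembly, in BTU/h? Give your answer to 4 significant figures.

215.2 BTU/h

10.27 × 6.308 = 64.783
0.7388/0.2397 = 3.0822
R_total = 0.4385 + 64.783 + 3.0822 + 0.1003 = 68.404 ft²·°F·h/BTU
Q = A·ΔT/R = 463.7 × 31.74 / 68.404 = 215.16 BTU/h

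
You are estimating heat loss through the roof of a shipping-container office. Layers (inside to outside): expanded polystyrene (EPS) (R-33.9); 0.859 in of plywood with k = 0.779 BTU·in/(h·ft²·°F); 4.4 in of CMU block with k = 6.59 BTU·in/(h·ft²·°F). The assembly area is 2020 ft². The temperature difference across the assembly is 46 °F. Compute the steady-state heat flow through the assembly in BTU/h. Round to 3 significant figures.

2600 BTU/h

0.859/0.779 = 1.103
4.4/6.59 = 0.6677
R_total = 33.9 + 1.103 + 0.6677 = 35.67 ft²·°F·h/BTU
Q = A·ΔT/R = 2020 × 46 / 35.67 = 2605 BTU/h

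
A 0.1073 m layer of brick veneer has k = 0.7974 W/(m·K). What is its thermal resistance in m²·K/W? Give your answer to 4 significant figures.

0.1346 m²·K/W

R = L/k = 0.1073/0.7974 = 0.13456 m²·K/W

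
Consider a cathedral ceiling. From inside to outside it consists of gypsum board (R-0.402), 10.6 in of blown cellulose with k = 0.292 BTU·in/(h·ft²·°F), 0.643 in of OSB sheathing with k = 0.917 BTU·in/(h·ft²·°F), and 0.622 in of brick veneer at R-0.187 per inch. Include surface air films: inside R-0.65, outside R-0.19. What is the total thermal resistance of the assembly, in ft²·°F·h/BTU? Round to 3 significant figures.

38.4 ft²·°F·h/BTU

10.6/0.292 = 36.3
0.643/0.917 = 0.7012
0.622 × 0.187 = 0.1163
R_total = 0.65 + 0.402 + 36.3 + 0.7012 + 0.1163 + 0.19 = 38.36 ft²·°F·h/BTU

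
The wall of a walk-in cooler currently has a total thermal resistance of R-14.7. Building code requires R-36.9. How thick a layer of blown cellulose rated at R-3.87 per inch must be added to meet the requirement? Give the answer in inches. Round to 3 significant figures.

5.74 in

ΔR = 36.9 − 14.7 = 22.2 ft²·°F·h/BTU
L = ΔR / (R/in) = 22.2/3.87 = 5.736 in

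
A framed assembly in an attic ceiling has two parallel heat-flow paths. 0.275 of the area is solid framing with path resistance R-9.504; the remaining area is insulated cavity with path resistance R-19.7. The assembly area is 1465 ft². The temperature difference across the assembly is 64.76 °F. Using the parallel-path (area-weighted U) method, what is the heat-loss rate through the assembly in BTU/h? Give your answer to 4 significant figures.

6237 BTU/h

U_eff = 0.725/19.7 + 0.275/9.504 = 0.036802 + 0.028935 = 0.065737
R_eff = 1/U_eff = 15.212 ft²·°F·h/BTU
Q = 1465 × 64.76 / 15.212 = 6236.7 BTU/h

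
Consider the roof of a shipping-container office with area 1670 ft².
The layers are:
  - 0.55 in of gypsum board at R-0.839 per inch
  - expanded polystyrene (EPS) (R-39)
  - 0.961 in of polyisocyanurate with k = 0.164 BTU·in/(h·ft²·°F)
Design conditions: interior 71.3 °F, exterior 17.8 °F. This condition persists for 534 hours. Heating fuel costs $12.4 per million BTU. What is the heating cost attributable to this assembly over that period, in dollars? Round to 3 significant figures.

0.55 × 0.839 = 0.4615
0.961/0.164 = 5.86
R_total = 0.4615 + 39 + 5.86 = 45.32 ft²·°F·h/BTU
Q = 1670 × (71.3 − 17.8) / 45.32 = 1971 BTU/h
E = 1971 × 534 = 1053000 BTU
Cost = 1053000/10⁶ × 12.4 = $13.05

13.1 dollars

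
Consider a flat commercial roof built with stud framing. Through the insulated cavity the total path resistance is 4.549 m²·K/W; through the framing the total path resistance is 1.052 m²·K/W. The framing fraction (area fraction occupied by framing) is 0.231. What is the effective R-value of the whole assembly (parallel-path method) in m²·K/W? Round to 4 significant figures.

2.573 m²·K/W

U_eff = 0.769/4.549 + 0.231/1.052 = 0.16905 + 0.21958 = 0.38863
R_eff = 1/U_eff = 2.5731 m²·K/W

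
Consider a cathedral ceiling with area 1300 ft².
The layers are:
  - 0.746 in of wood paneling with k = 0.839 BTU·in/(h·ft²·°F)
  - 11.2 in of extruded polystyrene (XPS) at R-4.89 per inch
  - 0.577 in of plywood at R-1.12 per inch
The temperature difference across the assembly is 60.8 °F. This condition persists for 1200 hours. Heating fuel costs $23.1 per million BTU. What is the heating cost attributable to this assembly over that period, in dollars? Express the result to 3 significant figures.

38.9 dollars

0.746/0.839 = 0.8892
11.2 × 4.89 = 54.77
0.577 × 1.12 = 0.6462
R_total = 0.8892 + 54.77 + 0.6462 = 56.3 ft²·°F·h/BTU
Q = 1300 × 60.8 / 56.3 = 1404 BTU/h
E = 1404 × 1200 = 1685000 BTU
Cost = 1685000/10⁶ × 23.1 = $38.91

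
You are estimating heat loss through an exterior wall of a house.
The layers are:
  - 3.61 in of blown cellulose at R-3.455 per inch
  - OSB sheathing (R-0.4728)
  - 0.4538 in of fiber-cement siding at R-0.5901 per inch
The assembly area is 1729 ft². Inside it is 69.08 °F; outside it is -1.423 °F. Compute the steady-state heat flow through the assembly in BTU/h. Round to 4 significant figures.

9226 BTU/h

3.61 × 3.455 = 12.473
0.4538 × 0.5901 = 0.26779
R_total = 12.473 + 0.4728 + 0.26779 = 13.213 ft²·°F·h/BTU
Q = A·ΔT/R = 1729 × (69.08 − (-1.423)) / 13.213 = 9225.6 BTU/h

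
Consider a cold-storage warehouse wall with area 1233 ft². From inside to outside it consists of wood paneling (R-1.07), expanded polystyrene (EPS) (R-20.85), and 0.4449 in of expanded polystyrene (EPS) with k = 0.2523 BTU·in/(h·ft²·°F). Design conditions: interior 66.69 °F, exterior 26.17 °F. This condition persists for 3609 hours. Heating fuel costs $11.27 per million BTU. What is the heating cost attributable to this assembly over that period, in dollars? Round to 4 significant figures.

85.80 dollars

0.4449/0.2523 = 1.7634
R_total = 1.07 + 20.85 + 1.7634 = 23.683 ft²·°F·h/BTU
Q = 1233 × (66.69 − 26.17) / 23.683 = 2109.5 BTU/h
E = 2109.5 × 3609 = 7613300 BTU
Cost = 7613300/10⁶ × 11.27 = $85.802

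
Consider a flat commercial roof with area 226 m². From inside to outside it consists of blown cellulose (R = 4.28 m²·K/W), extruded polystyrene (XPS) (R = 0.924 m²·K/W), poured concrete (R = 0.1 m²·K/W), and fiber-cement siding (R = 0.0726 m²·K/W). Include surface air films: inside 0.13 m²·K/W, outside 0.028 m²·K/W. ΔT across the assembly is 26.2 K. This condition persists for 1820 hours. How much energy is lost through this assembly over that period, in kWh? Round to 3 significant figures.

R_total = 0.13 + 4.28 + 0.924 + 0.1 + 0.0726 + 0.028 = 5.535 m²·K/W
Q = 226 × 26.2 / 5.535 = 1070 W
E = 1070 W × 1820 h / 1000 = 1947 kWh

1950 kWh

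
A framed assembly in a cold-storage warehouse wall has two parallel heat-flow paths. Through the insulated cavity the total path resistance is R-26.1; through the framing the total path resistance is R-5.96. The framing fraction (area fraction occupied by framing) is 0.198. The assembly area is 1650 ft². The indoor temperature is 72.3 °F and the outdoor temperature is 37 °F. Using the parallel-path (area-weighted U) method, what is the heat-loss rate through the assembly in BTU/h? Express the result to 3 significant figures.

U_eff = 0.802/26.1 + 0.198/5.96 = 0.03073 + 0.03322 = 0.06395
R_eff = 1/U_eff = 15.64 ft²·°F·h/BTU
Q = 1650 × (72.3 − 37) / 15.64 = 3725 BTU/h

3720 BTU/h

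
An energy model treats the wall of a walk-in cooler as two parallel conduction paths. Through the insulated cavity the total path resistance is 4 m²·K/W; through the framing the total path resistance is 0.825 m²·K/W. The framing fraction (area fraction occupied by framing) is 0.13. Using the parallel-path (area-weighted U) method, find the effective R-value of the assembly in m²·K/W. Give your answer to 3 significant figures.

2.67 m²·K/W

U_eff = 0.87/4 + 0.13/0.825 = 0.2175 + 0.1576 = 0.3751
R_eff = 1/U_eff = 2.666 m²·K/W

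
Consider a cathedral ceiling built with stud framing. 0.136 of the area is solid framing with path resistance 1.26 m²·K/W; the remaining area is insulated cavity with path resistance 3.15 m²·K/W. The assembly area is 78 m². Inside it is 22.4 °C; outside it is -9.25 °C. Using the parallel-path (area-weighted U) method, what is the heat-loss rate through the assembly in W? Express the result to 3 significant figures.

U_eff = 0.864/3.15 + 0.136/1.26 = 0.2743 + 0.1079 = 0.3822
R_eff = 1/U_eff = 2.616 m²·K/W
Q = 78 × (22.4 − (-9.25)) / 2.616 = 943.6 W

944 W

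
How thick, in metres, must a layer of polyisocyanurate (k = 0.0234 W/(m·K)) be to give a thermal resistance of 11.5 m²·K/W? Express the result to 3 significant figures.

L = R·k = 11.5 × 0.0234 = 0.2691 m

0.269 m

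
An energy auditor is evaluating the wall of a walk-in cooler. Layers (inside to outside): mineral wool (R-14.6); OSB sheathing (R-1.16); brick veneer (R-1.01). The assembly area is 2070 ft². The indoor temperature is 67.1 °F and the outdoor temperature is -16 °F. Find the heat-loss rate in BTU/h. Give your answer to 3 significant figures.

R_total = 14.6 + 1.16 + 1.01 = 16.77 ft²·°F·h/BTU
Q = A·ΔT/R = 2070 × (67.1 − (-16)) / 16.77 = 10260 BTU/h

10300 BTU/h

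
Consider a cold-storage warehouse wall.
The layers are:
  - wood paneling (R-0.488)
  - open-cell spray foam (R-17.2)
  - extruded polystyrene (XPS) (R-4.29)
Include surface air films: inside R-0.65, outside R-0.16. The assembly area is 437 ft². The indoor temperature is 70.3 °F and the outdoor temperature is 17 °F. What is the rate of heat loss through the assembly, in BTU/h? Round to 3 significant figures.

1020 BTU/h

R_total = 0.65 + 0.488 + 17.2 + 4.29 + 0.16 = 22.79 ft²·°F·h/BTU
Q = A·ΔT/R = 437 × (70.3 − 17) / 22.79 = 1022 BTU/h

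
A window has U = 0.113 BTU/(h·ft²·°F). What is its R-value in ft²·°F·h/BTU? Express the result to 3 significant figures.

8.85 ft²·°F·h/BTU

R = 1/U = 1/0.113 = 8.85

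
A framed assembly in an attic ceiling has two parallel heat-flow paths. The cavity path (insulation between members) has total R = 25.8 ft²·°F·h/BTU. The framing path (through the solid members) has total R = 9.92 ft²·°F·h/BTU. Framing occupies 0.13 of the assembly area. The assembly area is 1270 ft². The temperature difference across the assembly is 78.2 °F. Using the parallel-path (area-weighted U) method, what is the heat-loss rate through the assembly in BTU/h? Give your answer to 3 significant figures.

U_eff = 0.87/25.8 + 0.13/9.92 = 0.03372 + 0.0131 = 0.04683
R_eff = 1/U_eff = 21.36 ft²·°F·h/BTU
Q = 1270 × 78.2 / 21.36 = 4650 BTU/h

4650 BTU/h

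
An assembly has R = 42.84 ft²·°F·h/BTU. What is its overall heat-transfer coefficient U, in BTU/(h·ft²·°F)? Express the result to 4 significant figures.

U = 1/R = 1/42.84 = 0.023343

0.02334 BTU/(h·ft²·°F)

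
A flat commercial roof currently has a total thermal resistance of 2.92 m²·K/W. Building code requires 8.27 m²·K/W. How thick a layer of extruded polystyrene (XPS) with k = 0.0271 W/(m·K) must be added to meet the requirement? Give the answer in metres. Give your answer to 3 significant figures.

ΔR = 8.27 − 2.92 = 5.35 m²·K/W
L = ΔR × k = 5.35 × 0.0271 = 0.145 m

0.145 m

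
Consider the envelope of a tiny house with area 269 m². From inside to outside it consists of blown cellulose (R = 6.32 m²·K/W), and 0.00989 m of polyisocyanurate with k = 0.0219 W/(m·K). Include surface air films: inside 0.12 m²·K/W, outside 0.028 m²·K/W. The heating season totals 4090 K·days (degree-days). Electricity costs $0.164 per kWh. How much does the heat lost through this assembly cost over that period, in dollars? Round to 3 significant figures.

626 dollars

0.00989/0.0219 = 0.4516
R_total = 0.12 + 6.32 + 0.4516 + 0.028 = 6.92 m²·K/W
E = A × HDD × 24 / R / 1000 = 269 × 4090 × 24 / 6.92 / 1000 = 3816 kWh
Cost = 3816 × 0.164 = $625.8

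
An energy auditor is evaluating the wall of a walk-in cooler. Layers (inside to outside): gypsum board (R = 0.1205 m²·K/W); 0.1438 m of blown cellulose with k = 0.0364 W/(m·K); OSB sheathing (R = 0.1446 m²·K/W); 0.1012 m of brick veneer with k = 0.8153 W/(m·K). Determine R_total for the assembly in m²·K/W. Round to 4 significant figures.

0.1438/0.0364 = 3.9505
0.1012/0.8153 = 0.12413
R_total = 0.1205 + 3.9505 + 0.1446 + 0.12413 = 4.3398 m²·K/W

4.340 m²·K/W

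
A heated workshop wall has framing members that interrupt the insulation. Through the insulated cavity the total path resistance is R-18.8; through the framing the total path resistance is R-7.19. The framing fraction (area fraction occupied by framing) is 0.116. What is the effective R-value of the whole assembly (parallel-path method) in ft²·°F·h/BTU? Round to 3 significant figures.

15.8 ft²·°F·h/BTU

U_eff = 0.884/18.8 + 0.116/7.19 = 0.04702 + 0.01613 = 0.06315
R_eff = 1/U_eff = 15.83 ft²·°F·h/BTU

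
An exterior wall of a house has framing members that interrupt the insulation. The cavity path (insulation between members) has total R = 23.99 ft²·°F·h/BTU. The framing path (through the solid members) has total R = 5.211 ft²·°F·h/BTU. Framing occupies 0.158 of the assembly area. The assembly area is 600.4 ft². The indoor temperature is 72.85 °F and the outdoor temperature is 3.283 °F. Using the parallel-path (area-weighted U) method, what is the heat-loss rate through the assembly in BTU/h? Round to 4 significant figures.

2732 BTU/h

U_eff = 0.842/23.99 + 0.158/5.211 = 0.035098 + 0.03032 = 0.065418
R_eff = 1/U_eff = 15.286 ft²·°F·h/BTU
Q = 600.4 × (72.85 − 3.283) / 15.286 = 2732.4 BTU/h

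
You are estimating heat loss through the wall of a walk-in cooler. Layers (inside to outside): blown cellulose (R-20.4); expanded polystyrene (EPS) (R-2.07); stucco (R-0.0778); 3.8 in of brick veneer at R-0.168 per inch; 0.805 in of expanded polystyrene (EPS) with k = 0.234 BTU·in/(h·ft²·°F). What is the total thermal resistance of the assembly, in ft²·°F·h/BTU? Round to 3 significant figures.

3.8 × 0.168 = 0.6384
0.805/0.234 = 3.44
R_total = 20.4 + 2.07 + 0.0778 + 0.6384 + 3.44 = 26.63 ft²·°F·h/BTU

26.6 ft²·°F·h/BTU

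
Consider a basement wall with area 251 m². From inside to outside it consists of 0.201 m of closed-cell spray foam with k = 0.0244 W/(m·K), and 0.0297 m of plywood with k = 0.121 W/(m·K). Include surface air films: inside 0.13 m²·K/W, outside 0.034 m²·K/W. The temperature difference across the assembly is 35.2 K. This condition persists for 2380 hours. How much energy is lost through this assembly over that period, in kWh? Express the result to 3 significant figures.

2430 kWh

0.201/0.0244 = 8.238
0.0297/0.121 = 0.2455
R_total = 0.13 + 8.238 + 0.2455 + 0.034 = 8.647 m²·K/W
Q = 251 × 35.2 / 8.647 = 1022 W
E = 1022 W × 2380 h / 1000 = 2432 kWh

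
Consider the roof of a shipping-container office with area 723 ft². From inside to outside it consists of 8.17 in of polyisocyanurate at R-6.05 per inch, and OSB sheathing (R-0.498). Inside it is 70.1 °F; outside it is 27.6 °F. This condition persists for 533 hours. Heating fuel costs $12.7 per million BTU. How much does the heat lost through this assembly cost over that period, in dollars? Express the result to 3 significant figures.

8.17 × 6.05 = 49.43
R_total = 49.43 + 0.498 = 49.93 ft²·°F·h/BTU
Q = 723 × (70.1 − 27.6) / 49.93 = 615.5 BTU/h
E = 615.5 × 533 = 328000 BTU
Cost = 328000/10⁶ × 12.7 = $4.166

4.17 dollars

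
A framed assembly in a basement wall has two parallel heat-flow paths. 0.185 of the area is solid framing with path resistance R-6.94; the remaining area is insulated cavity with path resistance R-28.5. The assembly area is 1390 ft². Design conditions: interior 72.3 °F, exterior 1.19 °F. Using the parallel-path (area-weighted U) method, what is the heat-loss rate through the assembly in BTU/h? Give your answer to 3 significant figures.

U_eff = 0.815/28.5 + 0.185/6.94 = 0.0286 + 0.02666 = 0.05525
R_eff = 1/U_eff = 18.1 ft²·°F·h/BTU
Q = 1390 × (72.3 − 1.19) / 18.1 = 5461 BTU/h

5460 BTU/h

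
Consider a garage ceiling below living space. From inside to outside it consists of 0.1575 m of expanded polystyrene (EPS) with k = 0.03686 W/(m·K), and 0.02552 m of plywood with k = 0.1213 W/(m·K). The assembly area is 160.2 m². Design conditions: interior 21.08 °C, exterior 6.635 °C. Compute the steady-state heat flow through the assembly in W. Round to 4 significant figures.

516.2 W

0.1575/0.03686 = 4.2729
0.02552/0.1213 = 0.21039
R_total = 4.2729 + 0.21039 = 4.4833 m²·K/W
Q = A·ΔT/R = 160.2 × (21.08 − 6.635) / 4.4833 = 516.16 W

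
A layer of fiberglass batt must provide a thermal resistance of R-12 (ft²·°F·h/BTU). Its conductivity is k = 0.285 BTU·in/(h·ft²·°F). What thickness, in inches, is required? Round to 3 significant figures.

3.42 in

L = R × k = 12 × 0.285 = 3.42 in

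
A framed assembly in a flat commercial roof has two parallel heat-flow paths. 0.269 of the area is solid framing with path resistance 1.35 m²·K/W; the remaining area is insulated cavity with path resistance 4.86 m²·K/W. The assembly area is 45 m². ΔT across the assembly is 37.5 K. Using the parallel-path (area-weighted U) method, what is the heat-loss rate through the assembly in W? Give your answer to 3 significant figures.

U_eff = 0.731/4.86 + 0.269/1.35 = 0.1504 + 0.1993 = 0.3497
R_eff = 1/U_eff = 2.86 m²·K/W
Q = 45 × 37.5 / 2.86 = 590.1 W

590 W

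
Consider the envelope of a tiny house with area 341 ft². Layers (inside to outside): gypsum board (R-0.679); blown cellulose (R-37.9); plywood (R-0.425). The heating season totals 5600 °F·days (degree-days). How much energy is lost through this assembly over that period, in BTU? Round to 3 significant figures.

1180000 BTU

R_total = 0.679 + 37.9 + 0.425 = 39 ft²·°F·h/BTU
E = A × HDD × 24 / R = 341 × 5600 × 24 / 39 = 1175000 BTU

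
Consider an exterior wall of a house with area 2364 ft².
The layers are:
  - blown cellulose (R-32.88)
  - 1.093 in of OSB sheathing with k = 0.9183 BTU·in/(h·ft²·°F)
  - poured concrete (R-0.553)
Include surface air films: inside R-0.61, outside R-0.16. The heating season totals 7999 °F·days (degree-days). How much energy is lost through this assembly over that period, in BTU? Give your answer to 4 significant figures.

12820000 BTU

1.093/0.9183 = 1.1902
R_total = 0.61 + 32.88 + 1.1902 + 0.553 + 0.16 = 35.393 ft²·°F·h/BTU
E = A × HDD × 24 / R = 2364 × 7999 × 24 / 35.393 = 12823000 BTU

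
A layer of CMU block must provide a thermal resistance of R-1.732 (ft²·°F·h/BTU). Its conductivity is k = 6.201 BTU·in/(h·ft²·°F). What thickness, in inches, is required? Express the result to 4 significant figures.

L = R × k = 1.732 × 6.201 = 10.74 in

10.74 in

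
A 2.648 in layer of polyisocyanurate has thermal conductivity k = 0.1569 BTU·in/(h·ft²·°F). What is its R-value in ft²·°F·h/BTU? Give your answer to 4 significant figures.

16.88 ft²·°F·h/BTU

R = L/k = 2.648/0.1569 = 16.877 ft²·°F·h/BTU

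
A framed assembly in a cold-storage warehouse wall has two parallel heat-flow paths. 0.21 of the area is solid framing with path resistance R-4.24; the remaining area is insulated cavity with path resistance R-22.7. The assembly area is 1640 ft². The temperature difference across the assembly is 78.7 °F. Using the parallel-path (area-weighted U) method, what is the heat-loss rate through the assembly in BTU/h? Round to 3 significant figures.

10900 BTU/h

U_eff = 0.79/22.7 + 0.21/4.24 = 0.0348 + 0.04953 = 0.08433
R_eff = 1/U_eff = 11.86 ft²·°F·h/BTU
Q = 1640 × 78.7 / 11.86 = 10880 BTU/h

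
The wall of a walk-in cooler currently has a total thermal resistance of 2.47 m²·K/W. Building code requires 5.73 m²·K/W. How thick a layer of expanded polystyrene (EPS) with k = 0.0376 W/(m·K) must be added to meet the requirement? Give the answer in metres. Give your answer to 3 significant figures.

0.123 m

ΔR = 5.73 − 2.47 = 3.26 m²·K/W
L = ΔR × k = 3.26 × 0.0376 = 0.1226 m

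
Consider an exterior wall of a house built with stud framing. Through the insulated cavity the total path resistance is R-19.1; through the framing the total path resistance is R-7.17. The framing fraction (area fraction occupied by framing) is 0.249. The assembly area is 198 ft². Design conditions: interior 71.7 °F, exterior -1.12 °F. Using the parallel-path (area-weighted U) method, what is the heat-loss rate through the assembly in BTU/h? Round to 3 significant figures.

1070 BTU/h

U_eff = 0.751/19.1 + 0.249/7.17 = 0.03932 + 0.03473 = 0.07405
R_eff = 1/U_eff = 13.5 ft²·°F·h/BTU
Q = 198 × (71.7 − (-1.12)) / 13.5 = 1068 BTU/h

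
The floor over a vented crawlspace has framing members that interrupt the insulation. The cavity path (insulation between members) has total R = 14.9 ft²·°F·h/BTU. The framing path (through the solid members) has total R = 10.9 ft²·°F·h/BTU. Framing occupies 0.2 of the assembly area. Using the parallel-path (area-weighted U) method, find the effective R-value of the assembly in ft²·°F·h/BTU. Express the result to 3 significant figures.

13.9 ft²·°F·h/BTU

U_eff = 0.8/14.9 + 0.2/10.9 = 0.05369 + 0.01835 = 0.07204
R_eff = 1/U_eff = 13.88 ft²·°F·h/BTU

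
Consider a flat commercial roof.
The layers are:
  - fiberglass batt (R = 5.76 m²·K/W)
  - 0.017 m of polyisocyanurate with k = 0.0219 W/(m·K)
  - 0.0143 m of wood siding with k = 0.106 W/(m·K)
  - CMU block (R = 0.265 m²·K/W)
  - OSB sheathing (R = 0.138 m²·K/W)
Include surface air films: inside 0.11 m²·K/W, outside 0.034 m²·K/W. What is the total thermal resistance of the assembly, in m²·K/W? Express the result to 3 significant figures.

7.22 m²·K/W

0.017/0.0219 = 0.7763
0.0143/0.106 = 0.1349
R_total = 0.11 + 5.76 + 0.7763 + 0.1349 + 0.265 + 0.138 + 0.034 = 7.218 m²·K/W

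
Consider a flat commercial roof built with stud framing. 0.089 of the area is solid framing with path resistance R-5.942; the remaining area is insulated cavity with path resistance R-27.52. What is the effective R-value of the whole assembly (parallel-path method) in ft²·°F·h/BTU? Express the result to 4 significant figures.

U_eff = 0.911/27.52 + 0.089/5.942 = 0.033103 + 0.014978 = 0.048081
R_eff = 1/U_eff = 20.798 ft²·°F·h/BTU

20.80 ft²·°F·h/BTU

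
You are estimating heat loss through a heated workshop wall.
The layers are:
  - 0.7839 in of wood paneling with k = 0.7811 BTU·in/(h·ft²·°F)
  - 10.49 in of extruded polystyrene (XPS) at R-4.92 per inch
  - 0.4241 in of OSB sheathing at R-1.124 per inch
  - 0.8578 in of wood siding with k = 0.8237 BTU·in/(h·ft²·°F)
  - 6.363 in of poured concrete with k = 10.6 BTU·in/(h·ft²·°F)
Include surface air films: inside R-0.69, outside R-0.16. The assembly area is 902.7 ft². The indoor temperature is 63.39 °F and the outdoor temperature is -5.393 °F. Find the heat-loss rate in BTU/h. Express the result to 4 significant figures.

0.7839/0.7811 = 1.0036
10.49 × 4.92 = 51.611
0.4241 × 1.124 = 0.47669
0.8578/0.8237 = 1.0414
6.363/10.6 = 0.60028
R_total = 0.69 + 1.0036 + 51.611 + 0.47669 + 1.0414 + 0.60028 + 0.16 = 55.583 ft²·°F·h/BTU
Q = A·ΔT/R = 902.7 × (63.39 − (-5.393)) / 55.583 = 1117.1 BTU/h

1117 BTU/h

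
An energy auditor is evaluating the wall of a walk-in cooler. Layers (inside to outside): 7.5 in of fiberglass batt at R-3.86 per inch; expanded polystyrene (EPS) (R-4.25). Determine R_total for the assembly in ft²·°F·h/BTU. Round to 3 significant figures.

7.5 × 3.86 = 28.95
R_total = 28.95 + 4.25 = 33.2 ft²·°F·h/BTU

33.2 ft²·°F·h/BTU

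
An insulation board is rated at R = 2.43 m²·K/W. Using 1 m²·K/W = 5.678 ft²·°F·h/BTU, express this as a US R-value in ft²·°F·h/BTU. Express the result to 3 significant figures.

13.8 ft²·°F·h/BTU

R_US = 2.43 × 5.678 = 13.8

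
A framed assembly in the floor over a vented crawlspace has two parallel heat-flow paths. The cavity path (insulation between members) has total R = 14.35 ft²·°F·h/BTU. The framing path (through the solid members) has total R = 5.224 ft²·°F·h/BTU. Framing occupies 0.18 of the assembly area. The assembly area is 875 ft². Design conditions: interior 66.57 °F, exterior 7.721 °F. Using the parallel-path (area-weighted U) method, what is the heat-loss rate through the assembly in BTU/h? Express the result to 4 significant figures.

4717 BTU/h

U_eff = 0.82/14.35 + 0.18/5.224 = 0.057143 + 0.034456 = 0.091599
R_eff = 1/U_eff = 10.917 ft²·°F·h/BTU
Q = 875 × (66.57 − 7.721) / 10.917 = 4716.7 BTU/h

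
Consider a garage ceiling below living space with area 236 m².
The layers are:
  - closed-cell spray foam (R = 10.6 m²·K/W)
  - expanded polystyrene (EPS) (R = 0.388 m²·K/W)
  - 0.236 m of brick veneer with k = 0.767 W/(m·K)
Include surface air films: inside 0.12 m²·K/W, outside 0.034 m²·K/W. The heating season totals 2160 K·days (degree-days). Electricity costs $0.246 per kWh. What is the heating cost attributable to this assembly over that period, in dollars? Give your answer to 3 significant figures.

0.236/0.767 = 0.3077
R_total = 0.12 + 10.6 + 0.388 + 0.3077 + 0.034 = 11.45 m²·K/W
E = A × HDD × 24 / R / 1000 = 236 × 2160 × 24 / 11.45 / 1000 = 1069 kWh
Cost = 1069 × 0.246 = $262.9

263 dollars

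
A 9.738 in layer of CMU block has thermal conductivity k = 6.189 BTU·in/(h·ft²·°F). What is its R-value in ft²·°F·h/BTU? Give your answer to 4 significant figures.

R = L/k = 9.738/6.189 = 1.5734 ft²·°F·h/BTU

1.573 ft²·°F·h/BTU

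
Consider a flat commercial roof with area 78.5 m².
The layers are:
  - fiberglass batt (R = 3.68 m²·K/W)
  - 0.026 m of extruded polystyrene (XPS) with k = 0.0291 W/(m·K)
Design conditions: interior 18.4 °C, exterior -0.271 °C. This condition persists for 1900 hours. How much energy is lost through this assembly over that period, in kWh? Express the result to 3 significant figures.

0.026/0.0291 = 0.8935
R_total = 3.68 + 0.8935 = 4.573 m²·K/W
Q = 78.5 × (18.4 − (-0.271)) / 4.573 = 320.5 W
E = 320.5 W × 1900 h / 1000 = 608.9 kWh

609 kWh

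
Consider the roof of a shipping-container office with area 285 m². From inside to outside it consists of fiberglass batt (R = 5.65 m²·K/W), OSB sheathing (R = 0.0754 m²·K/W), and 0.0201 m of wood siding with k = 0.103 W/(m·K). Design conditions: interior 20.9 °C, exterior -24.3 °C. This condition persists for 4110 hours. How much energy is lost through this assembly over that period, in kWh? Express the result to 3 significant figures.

0.0201/0.103 = 0.1951
R_total = 5.65 + 0.0754 + 0.1951 = 5.921 m²·K/W
Q = 285 × (20.9 − (-24.3)) / 5.921 = 2176 W
E = 2176 W × 4110 h / 1000 = 8943 kWh

8940 kWh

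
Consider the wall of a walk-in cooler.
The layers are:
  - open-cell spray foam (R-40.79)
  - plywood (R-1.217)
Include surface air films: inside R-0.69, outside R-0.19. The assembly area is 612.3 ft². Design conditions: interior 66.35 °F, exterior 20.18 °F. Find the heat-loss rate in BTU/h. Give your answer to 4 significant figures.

R_total = 0.69 + 40.79 + 1.217 + 0.19 = 42.887 ft²·°F·h/BTU
Q = A·ΔT/R = 612.3 × (66.35 − 20.18) / 42.887 = 659.17 BTU/h

659.2 BTU/h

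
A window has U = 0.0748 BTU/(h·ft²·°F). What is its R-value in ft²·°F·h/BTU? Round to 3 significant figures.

13.4 ft²·°F·h/BTU

R = 1/U = 1/0.0748 = 13.37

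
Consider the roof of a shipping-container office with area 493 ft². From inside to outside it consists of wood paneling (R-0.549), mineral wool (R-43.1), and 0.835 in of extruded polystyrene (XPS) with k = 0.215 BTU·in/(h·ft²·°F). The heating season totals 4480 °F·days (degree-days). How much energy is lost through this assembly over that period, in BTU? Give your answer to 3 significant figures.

0.835/0.215 = 3.884
R_total = 0.549 + 43.1 + 3.884 = 47.53 ft²·°F·h/BTU
E = A × HDD × 24 / R = 493 × 4480 × 24 / 47.53 = 1115000 BTU

1120000 BTU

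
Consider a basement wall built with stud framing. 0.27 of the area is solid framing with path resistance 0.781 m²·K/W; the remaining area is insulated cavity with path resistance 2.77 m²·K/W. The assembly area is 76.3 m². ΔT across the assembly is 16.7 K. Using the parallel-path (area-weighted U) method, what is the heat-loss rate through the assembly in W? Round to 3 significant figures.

U_eff = 0.73/2.77 + 0.27/0.781 = 0.2635 + 0.3457 = 0.6092
R_eff = 1/U_eff = 1.641 m²·K/W
Q = 76.3 × 16.7 / 1.641 = 776.3 W

776 W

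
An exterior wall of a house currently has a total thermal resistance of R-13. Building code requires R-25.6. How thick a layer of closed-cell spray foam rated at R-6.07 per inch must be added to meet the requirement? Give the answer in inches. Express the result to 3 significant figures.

2.08 in

ΔR = 25.6 − 13 = 12.6 ft²·°F·h/BTU
L = ΔR / (R/in) = 12.6/6.07 = 2.076 in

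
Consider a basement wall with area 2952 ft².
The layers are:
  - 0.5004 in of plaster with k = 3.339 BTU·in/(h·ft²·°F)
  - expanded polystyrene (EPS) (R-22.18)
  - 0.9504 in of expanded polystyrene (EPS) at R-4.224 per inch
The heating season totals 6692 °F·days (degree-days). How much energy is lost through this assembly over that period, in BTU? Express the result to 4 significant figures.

0.5004/3.339 = 0.14987
0.9504 × 4.224 = 4.0145
R_total = 0.14987 + 22.18 + 4.0145 = 26.344 ft²·°F·h/BTU
E = A × HDD × 24 / R = 2952 × 6692 × 24 / 26.344 = 17997000 BTU

18000000 BTU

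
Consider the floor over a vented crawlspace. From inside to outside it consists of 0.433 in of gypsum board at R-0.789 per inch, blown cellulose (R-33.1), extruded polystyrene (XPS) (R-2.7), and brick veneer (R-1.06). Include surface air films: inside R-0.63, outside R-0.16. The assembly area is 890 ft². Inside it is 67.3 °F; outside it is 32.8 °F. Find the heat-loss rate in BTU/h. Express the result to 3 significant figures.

0.433 × 0.789 = 0.3416
R_total = 0.63 + 0.3416 + 33.1 + 2.7 + 1.06 + 0.16 = 37.99 ft²·°F·h/BTU
Q = A·ΔT/R = 890 × (67.3 − 32.8) / 37.99 = 808.2 BTU/h

808 BTU/h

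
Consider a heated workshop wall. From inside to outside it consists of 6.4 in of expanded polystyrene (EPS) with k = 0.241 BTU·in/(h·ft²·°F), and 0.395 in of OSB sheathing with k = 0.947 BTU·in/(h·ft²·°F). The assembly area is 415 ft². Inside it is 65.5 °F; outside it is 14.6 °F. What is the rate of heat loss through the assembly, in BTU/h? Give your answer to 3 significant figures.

783 BTU/h

6.4/0.241 = 26.56
0.395/0.947 = 0.4171
R_total = 26.56 + 0.4171 = 26.97 ft²·°F·h/BTU
Q = A·ΔT/R = 415 × (65.5 − 14.6) / 26.97 = 783.1 BTU/h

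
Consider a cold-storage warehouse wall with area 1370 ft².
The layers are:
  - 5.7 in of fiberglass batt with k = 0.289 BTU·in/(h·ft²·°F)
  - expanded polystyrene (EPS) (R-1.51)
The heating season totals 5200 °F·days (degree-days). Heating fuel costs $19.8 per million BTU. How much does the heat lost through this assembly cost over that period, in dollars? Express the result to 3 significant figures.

5.7/0.289 = 19.72
R_total = 19.72 + 1.51 = 21.23 ft²·°F·h/BTU
E = A × HDD × 24 / R = 1370 × 5200 × 24 / 21.23 = 8052000 BTU
Cost = 8052000/10⁶ × 19.8 = $159.4

159 dollars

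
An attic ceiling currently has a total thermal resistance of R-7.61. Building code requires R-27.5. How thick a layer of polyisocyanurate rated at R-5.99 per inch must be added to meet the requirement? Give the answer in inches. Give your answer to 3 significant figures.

3.32 in

ΔR = 27.5 − 7.61 = 19.89 ft²·°F·h/BTU
L = ΔR / (R/in) = 19.89/5.99 = 3.321 in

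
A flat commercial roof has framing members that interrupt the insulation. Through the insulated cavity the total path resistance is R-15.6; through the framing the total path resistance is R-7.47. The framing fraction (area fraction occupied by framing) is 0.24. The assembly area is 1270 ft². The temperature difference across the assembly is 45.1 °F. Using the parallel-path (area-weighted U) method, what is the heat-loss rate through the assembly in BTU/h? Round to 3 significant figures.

U_eff = 0.76/15.6 + 0.24/7.47 = 0.04872 + 0.03213 = 0.08085
R_eff = 1/U_eff = 12.37 ft²·°F·h/BTU
Q = 1270 × 45.1 / 12.37 = 4631 BTU/h

4630 BTU/h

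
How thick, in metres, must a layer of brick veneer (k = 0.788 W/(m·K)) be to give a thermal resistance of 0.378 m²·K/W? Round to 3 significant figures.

0.298 m

L = R·k = 0.378 × 0.788 = 0.2979 m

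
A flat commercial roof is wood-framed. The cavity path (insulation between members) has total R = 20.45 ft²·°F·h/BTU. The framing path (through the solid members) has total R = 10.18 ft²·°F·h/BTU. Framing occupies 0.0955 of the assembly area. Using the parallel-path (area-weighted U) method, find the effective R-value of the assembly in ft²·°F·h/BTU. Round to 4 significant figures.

18.65 ft²·°F·h/BTU

U_eff = 0.9045/20.45 + 0.0955/10.18 = 0.04423 + 0.0093811 = 0.053611
R_eff = 1/U_eff = 18.653 ft²·°F·h/BTU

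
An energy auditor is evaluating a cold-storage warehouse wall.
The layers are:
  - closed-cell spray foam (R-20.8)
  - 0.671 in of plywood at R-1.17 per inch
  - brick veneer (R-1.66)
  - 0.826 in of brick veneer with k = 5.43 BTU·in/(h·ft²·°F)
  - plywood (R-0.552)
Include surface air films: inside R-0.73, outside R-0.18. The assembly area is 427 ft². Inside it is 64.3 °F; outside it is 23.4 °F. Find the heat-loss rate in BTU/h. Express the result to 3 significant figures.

0.671 × 1.17 = 0.7851
0.826/5.43 = 0.1521
R_total = 0.73 + 20.8 + 0.7851 + 1.66 + 0.1521 + 0.552 + 0.18 = 24.86 ft²·°F·h/BTU
Q = A·ΔT/R = 427 × (64.3 − 23.4) / 24.86 = 702.5 BTU/h

703 BTU/h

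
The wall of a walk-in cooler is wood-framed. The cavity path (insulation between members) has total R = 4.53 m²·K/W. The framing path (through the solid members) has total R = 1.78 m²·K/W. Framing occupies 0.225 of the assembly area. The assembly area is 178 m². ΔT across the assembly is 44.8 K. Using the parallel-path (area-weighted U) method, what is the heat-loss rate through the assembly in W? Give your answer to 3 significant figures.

U_eff = 0.775/4.53 + 0.225/1.78 = 0.1711 + 0.1264 = 0.2975
R_eff = 1/U_eff = 3.362 m²·K/W
Q = 178 × 44.8 / 3.362 = 2372 W

2370 W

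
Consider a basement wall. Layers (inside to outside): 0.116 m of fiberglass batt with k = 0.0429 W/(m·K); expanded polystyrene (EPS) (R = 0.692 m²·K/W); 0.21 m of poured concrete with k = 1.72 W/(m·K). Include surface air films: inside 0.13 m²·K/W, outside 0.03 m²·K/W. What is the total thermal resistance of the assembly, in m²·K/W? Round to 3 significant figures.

0.116/0.0429 = 2.704
0.21/1.72 = 0.1221
R_total = 0.13 + 2.704 + 0.692 + 0.1221 + 0.03 = 3.678 m²·K/W

3.68 m²·K/W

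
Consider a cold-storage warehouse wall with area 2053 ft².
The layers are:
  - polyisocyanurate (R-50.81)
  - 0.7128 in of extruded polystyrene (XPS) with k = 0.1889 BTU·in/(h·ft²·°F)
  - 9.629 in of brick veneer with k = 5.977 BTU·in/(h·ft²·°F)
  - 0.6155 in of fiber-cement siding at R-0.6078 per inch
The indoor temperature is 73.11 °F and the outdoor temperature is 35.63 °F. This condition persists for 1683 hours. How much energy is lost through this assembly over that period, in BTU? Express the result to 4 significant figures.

0.7128/0.1889 = 3.7734
9.629/5.977 = 1.611
0.6155 × 0.6078 = 0.3741
R_total = 50.81 + 3.7734 + 1.611 + 0.3741 = 56.569 ft²·°F·h/BTU
Q = 2053 × (73.11 − 35.63) / 56.569 = 1360.2 BTU/h
E = 1360.2 × 1683 = 2289300 BTU

2289000 BTU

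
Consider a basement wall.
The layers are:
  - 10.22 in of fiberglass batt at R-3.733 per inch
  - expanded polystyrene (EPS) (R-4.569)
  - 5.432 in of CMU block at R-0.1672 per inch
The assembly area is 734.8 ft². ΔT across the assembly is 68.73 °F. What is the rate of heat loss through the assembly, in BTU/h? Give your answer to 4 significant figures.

1158 BTU/h

10.22 × 3.733 = 38.151
5.432 × 0.1672 = 0.90823
R_total = 38.151 + 4.569 + 0.90823 = 43.628 ft²·°F·h/BTU
Q = A·ΔT/R = 734.8 × 68.73 / 43.628 = 1157.6 BTU/h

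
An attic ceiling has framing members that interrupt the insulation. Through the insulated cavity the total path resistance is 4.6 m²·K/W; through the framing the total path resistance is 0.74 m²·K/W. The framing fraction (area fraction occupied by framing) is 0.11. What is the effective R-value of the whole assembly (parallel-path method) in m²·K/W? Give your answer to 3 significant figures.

U_eff = 0.89/4.6 + 0.11/0.74 = 0.1935 + 0.1486 = 0.3421
R_eff = 1/U_eff = 2.923 m²·K/W

2.92 m²·K/W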